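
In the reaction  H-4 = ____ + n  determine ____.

H-3

Conserve mass number: 4 = A + 1, so A = 3.
Conserve atomic number: 1 = Z + 0, so Z = 1.
A = 3 and Z = 1 is H-3 — a triton.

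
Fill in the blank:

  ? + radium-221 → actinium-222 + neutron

deuteron

Conserve mass number: A + 221 = 222 + 1, so A = 2.
Conserve atomic number: Z + 88 = 89 + 0, so Z = 1.
A = 2 and Z = 1 is hydrogen-2 — a deuteron.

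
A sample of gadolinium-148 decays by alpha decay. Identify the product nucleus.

Sm-144

Alpha decay: mass number changes by -4, atomic number by -2.
A: 148 − 4 = 144; Z: 64 − 2 = 62.
Z = 62 is samarium, so the daughter is samarium-144.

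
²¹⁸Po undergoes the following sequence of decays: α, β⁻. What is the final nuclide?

Start: (A, Z) = (218, 84).
After α: (214, 82).
After β⁻: (214, 83).
Z = 83 is bismuth.

Bi-214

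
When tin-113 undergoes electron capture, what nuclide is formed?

Electron capture: mass number changes by +0, atomic number by -1.
A: 113 = 113; Z: 50 − 1 = 49.
Z = 49 is indium, so the daughter is indium-113.

In-113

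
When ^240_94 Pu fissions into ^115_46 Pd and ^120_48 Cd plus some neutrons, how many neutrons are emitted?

Conserve mass number: 240 = 115 + 120 + k, so k = 240 − 235 = 5.
Check atomic number: 94 = 46 + 48 + 0 = 94. ✓

5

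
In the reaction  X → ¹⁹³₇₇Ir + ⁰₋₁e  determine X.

Conserve mass number: A = 193 + 0, so A = 193.
Conserve atomic number: Z = 77 − 1, so Z = 76.
Z = 76 is osmium, so the species is ¹⁹³₇₆Os.

Os-193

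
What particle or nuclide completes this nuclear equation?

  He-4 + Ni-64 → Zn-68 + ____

Conserve mass number: 4 + 64 = 68 + A, so A = 0.
Conserve atomic number: 2 + 28 = 30 + Z, so Z = 0.
A = 0 and Z = 0 is γ — a gamma ray.

gamma ray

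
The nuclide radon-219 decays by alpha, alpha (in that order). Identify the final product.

Start: (A, Z) = (219, 86).
After α: (215, 84).
After α: (211, 82).
Z = 82 is lead.

Pb-211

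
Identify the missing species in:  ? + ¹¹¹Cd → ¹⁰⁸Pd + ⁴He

Conserve mass number: A + 111 = 108 + 4, so A = 1.
Conserve atomic number: Z + 48 = 46 + 2, so Z = 0.
A = 1 and Z = 0 is ¹n — a neutron.

neutron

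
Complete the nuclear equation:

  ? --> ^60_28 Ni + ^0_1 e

Conserve mass number: A = 60 + 0, so A = 60.
Conserve atomic number: Z = 28 + 1, so Z = 29.
Z = 29 is copper, so the species is ^60_29 Cu.

Cu-60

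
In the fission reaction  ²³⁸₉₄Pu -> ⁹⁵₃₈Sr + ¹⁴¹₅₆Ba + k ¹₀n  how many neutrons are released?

Conserve mass number: 238 = 95 + 141 + k, so k = 238 − 236 = 2.
Check atomic number: 94 = 38 + 56 + 0 = 94. ✓

2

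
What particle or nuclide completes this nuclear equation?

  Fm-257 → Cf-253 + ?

alpha particle

Conserve mass number: 257 = 253 + A, so A = 4.
Conserve atomic number: 100 = 98 + Z, so Z = 2.
A = 4 and Z = 2 is He-4 — an alpha particle.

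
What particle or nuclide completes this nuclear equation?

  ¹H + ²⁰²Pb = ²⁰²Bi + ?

Conserve mass number: 1 + 202 = 202 + A, so A = 1.
Conserve atomic number: 1 + 82 = 83 + Z, so Z = 0.
A = 1 and Z = 0 is ¹n — a neutron.

neutron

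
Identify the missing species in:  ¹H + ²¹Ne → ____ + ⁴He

F-18

Conserve mass number: 1 + 21 = A + 4, so A = 18.
Conserve atomic number: 1 + 10 = Z + 2, so Z = 9.
Z = 9 is fluorine, so the species is ¹⁸F.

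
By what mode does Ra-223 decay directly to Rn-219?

ΔA = 219 − 223 = -4; ΔZ = 86 − 88 = -2.
A drops by 4 and Z drops by 2 — the signature of alpha emission.

alpha decay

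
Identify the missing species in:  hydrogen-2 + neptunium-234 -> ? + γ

Conserve mass number: 2 + 234 = A + 0, so A = 236.
Conserve atomic number: 1 + 93 = Z + 0, so Z = 94.
Z = 94 is plutonium, so the species is plutonium-236.

Pu-236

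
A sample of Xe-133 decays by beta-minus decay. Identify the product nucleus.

Cs-133

Beta-minus decay: mass number changes by +0, atomic number by +1.
A: 133 = 133; Z: 54 + 1 = 55.
Z = 55 is caesium, so the daughter is Cs-133.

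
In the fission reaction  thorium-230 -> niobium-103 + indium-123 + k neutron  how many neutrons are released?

Conserve mass number: 230 = 103 + 123 + k, so k = 230 − 226 = 4.
Check atomic number: 90 = 41 + 49 + 0 = 90. ✓

4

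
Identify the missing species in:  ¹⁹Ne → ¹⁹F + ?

Conserve mass number: 19 = 19 + A, so A = 0.
Conserve atomic number: 10 = 9 + Z, so Z = 1.
A = 0 and Z = 1 is e⁺ — a positron.

positron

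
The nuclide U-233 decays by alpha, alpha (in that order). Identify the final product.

Ra-225

Start: (A, Z) = (233, 92).
After α: (229, 90).
After α: (225, 88).
Z = 88 is radium.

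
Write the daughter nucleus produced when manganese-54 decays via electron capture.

Cr-54

Electron capture: mass number changes by +0, atomic number by -1.
A: 54 = 54; Z: 25 − 1 = 24.
Z = 24 is chromium, so the daughter is chromium-54.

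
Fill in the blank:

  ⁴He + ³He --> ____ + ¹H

Li-6

Conserve mass number: 4 + 3 = A + 1, so A = 6.
Conserve atomic number: 2 + 2 = Z + 1, so Z = 3.
Z = 3 is lithium, so the species is ⁶Li.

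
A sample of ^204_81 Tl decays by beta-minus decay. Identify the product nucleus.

Beta-minus decay: mass number changes by +0, atomic number by +1.
A: 204 = 204; Z: 81 + 1 = 82.
Z = 82 is lead, so the daughter is ^204_82 Pb.

Pb-204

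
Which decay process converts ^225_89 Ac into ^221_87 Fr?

ΔA = 221 − 225 = -4; ΔZ = 87 − 89 = -2.
A drops by 4 and Z drops by 2 — the signature of alpha emission.

alpha decay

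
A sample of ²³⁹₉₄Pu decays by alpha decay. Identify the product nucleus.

U-235

Alpha decay: mass number changes by -4, atomic number by -2.
A: 239 − 4 = 235; Z: 94 − 2 = 92.
Z = 92 is uranium, so the daughter is ²³⁵₉₂U.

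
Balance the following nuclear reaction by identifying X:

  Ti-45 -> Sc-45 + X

Conserve mass number: 45 = 45 + A, so A = 0.
Conserve atomic number: 22 = 21 + Z, so Z = 1.
A = 0 and Z = 1 is e⁺ — a positron.

positron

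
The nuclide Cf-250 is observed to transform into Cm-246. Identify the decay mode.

ΔA = 246 − 250 = -4; ΔZ = 96 − 98 = -2.
A drops by 4 and Z drops by 2 — the signature of alpha emission.

alpha decay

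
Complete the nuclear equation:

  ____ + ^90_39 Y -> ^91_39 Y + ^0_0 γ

neutron

Conserve mass number: A + 90 = 91 + 0, so A = 1.
Conserve atomic number: Z + 39 = 39 + 0, so Z = 0.
A = 1 and Z = 0 is ^1_0 n — a neutron.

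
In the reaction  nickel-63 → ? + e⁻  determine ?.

Cu-63

Conserve mass number: 63 = A + 0, so A = 63.
Conserve atomic number: 28 = Z − 1, so Z = 29.
Z = 29 is copper, so the species is copper-63.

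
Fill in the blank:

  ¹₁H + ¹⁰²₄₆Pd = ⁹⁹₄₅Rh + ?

alpha particle

Conserve mass number: 1 + 102 = 99 + A, so A = 4.
Conserve atomic number: 1 + 46 = 45 + Z, so Z = 2.
A = 4 and Z = 2 is ⁴₂He — an alpha particle.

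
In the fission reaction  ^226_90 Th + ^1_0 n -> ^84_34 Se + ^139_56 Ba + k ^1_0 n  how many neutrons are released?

4

Conserve mass number: 227 = 84 + 139 + k, so k = 227 − 223 = 4.
Check atomic number: 90 = 34 + 56 + 0 = 90. ✓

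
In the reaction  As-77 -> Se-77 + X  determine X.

beta-minus particle

Conserve mass number: 77 = 77 + A, so A = 0.
Conserve atomic number: 33 = 34 + Z, so Z = -1.
A = 0 and Z = -1 is e⁻ — a beta-minus particle.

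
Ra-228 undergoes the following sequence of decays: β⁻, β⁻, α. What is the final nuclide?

Ra-224

Start: (A, Z) = (228, 88).
After β⁻: (228, 89).
After β⁻: (228, 90).
After α: (224, 88).
Z = 88 is radium.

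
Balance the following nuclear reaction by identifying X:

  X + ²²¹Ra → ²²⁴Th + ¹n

Conserve mass number: A + 221 = 224 + 1, so A = 4.
Conserve atomic number: Z + 88 = 90 + 0, so Z = 2.
A = 4 and Z = 2 is ⁴He — an alpha particle.

alpha particle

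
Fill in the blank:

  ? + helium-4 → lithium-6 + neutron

triton

Conserve mass number: A + 4 = 6 + 1, so A = 3.
Conserve atomic number: Z + 2 = 3 + 0, so Z = 1.
A = 3 and Z = 1 is hydrogen-3 — a triton.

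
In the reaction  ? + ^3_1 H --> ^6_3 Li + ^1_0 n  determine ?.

Conserve mass number: A + 3 = 6 + 1, so A = 4.
Conserve atomic number: Z + 1 = 3 + 0, so Z = 2.
A = 4 and Z = 2 is ^4_2 He — an alpha particle.

alpha particle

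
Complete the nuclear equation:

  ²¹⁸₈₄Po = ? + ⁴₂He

Conserve mass number: 218 = A + 4, so A = 214.
Conserve atomic number: 84 = Z + 2, so Z = 82.
Z = 82 is lead, so the species is ²¹⁴₈₂Pb.

Pb-214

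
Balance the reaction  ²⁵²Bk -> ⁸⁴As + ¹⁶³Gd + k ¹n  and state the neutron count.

Conserve mass number: 252 = 84 + 163 + k, so k = 252 − 247 = 5.
Check atomic number: 97 = 33 + 64 + 0 = 97. ✓

5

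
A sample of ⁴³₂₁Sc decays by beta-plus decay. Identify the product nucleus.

Ca-43

Beta-plus decay: mass number changes by +0, atomic number by -1.
A: 43 = 43; Z: 21 − 1 = 20.
Z = 20 is calcium, so the daughter is ⁴³₂₀Ca.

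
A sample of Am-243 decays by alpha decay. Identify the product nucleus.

Alpha decay: mass number changes by -4, atomic number by -2.
A: 243 − 4 = 239; Z: 95 − 2 = 93.
Z = 93 is neptunium, so the daughter is Np-239.

Np-239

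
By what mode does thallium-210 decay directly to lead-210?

beta-minus decay

ΔA = 210 − 210 = 0; ΔZ = 82 − 81 = +1.
A is unchanged and Z rises by 1 — a neutron has become a proton (β⁻ decay).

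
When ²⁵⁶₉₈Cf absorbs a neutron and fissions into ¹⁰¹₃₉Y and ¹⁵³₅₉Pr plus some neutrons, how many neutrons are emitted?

Conserve mass number: 257 = 101 + 153 + k, so k = 257 − 254 = 3.
Check atomic number: 98 = 39 + 59 + 0 = 98. ✓

3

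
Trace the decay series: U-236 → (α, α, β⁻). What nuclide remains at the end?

Start: (A, Z) = (236, 92).
After α: (232, 90).
After α: (228, 88).
After β⁻: (228, 89).
Z = 89 is actinium.

Ac-228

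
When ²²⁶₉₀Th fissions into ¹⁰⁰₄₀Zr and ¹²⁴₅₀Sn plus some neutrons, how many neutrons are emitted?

Conserve mass number: 226 = 100 + 124 + k, so k = 226 − 224 = 2.
Check atomic number: 90 = 40 + 50 + 0 = 90. ✓

2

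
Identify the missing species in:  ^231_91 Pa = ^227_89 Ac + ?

Conserve mass number: 231 = 227 + A, so A = 4.
Conserve atomic number: 91 = 89 + Z, so Z = 2.
A = 4 and Z = 2 is ^4_2 He — an alpha particle.

alpha particle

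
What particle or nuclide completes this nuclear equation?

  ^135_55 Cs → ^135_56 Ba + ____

beta-minus particle

Conserve mass number: 135 = 135 + A, so A = 0.
Conserve atomic number: 55 = 56 + Z, so Z = -1.
A = 0 and Z = -1 is ^0_-1 e — a beta-minus particle.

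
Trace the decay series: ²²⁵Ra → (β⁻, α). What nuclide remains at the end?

Fr-221

Start: (A, Z) = (225, 88).
After β⁻: (225, 89).
After α: (221, 87).
Z = 87 is francium.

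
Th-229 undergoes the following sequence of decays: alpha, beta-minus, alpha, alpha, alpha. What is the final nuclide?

Start: (A, Z) = (229, 90).
After α: (225, 88).
After β⁻: (225, 89).
After α: (221, 87).
After α: (217, 85).
After α: (213, 83).
Z = 83 is bismuth.

Bi-213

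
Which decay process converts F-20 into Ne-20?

beta-minus decay

ΔA = 20 − 20 = 0; ΔZ = 10 − 9 = +1.
A is unchanged and Z rises by 1 — a neutron has become a proton (β⁻ decay).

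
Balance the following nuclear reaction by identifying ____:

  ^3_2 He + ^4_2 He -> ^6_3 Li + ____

Conserve mass number: 3 + 4 = 6 + A, so A = 1.
Conserve atomic number: 2 + 2 = 3 + Z, so Z = 1.
A = 1 and Z = 1 is ^1_1 H — a proton.

proton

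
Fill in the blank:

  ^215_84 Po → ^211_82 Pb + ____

Conserve mass number: 215 = 211 + A, so A = 4.
Conserve atomic number: 84 = 82 + Z, so Z = 2.
A = 4 and Z = 2 is ^4_2 He — an alpha particle.

alpha particle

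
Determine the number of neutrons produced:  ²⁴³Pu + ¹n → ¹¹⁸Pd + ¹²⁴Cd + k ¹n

Conserve mass number: 244 = 118 + 124 + k, so k = 244 − 242 = 2.
Check atomic number: 94 = 46 + 48 + 0 = 94. ✓

2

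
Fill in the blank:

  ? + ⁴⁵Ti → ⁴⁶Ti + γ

neutron

Conserve mass number: A + 45 = 46 + 0, so A = 1.
Conserve atomic number: Z + 22 = 22 + 0, so Z = 0.
A = 1 and Z = 0 is ¹n — a neutron.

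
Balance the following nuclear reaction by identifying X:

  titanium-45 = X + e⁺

Sc-45

Conserve mass number: 45 = A + 0, so A = 45.
Conserve atomic number: 22 = Z + 1, so Z = 21.
Z = 21 is scandium, so the species is scandium-45.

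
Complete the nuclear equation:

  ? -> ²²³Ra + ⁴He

Conserve mass number: A = 223 + 4, so A = 227.
Conserve atomic number: Z = 88 + 2, so Z = 90.
Z = 90 is thorium, so the species is ²²⁷Th.

Th-227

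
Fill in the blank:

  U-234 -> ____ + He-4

Th-230

Conserve mass number: 234 = A + 4, so A = 230.
Conserve atomic number: 92 = Z + 2, so Z = 90.
Z = 90 is thorium, so the species is Th-230.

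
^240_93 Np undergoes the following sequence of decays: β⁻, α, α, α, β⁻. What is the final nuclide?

Start: (A, Z) = (240, 93).
After β⁻: (240, 94).
After α: (236, 92).
After α: (232, 90).
After α: (228, 88).
After β⁻: (228, 89).
Z = 89 is actinium.

Ac-228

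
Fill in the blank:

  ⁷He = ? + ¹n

He-6

Conserve mass number: 7 = A + 1, so A = 6.
Conserve atomic number: 2 = Z + 0, so Z = 2.
Z = 2 is helium, so the species is ⁶He.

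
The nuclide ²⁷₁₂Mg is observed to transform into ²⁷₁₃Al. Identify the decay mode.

ΔA = 27 − 27 = 0; ΔZ = 13 − 12 = +1.
A is unchanged and Z rises by 1 — a neutron has become a proton (β⁻ decay).

beta-minus decay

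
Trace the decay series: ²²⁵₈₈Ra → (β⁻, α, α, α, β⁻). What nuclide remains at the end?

Po-213

Start: (A, Z) = (225, 88).
After β⁻: (225, 89).
After α: (221, 87).
After α: (217, 85).
After α: (213, 83).
After β⁻: (213, 84).
Z = 84 is polonium.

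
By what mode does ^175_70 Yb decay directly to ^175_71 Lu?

beta-minus decay

ΔA = 175 − 175 = 0; ΔZ = 71 − 70 = +1.
A is unchanged and Z rises by 1 — a neutron has become a proton (β⁻ decay).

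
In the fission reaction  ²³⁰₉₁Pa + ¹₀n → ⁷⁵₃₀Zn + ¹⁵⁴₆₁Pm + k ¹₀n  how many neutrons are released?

2

Conserve mass number: 231 = 75 + 154 + k, so k = 231 − 229 = 2.
Check atomic number: 91 = 30 + 61 + 0 = 91. ✓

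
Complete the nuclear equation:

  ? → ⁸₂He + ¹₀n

Conserve mass number: A = 8 + 1, so A = 9.
Conserve atomic number: Z = 2 + 0, so Z = 2.
Z = 2 is helium, so the species is ⁹₂He.

He-9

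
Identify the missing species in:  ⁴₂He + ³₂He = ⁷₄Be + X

gamma ray

Conserve mass number: 4 + 3 = 7 + A, so A = 0.
Conserve atomic number: 2 + 2 = 4 + Z, so Z = 0.
A = 0 and Z = 0 is ⁰₀γ — a gamma ray.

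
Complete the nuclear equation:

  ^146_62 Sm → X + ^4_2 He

Nd-142

Conserve mass number: 146 = A + 4, so A = 142.
Conserve atomic number: 62 = Z + 2, so Z = 60.
Z = 60 is neodymium, so the species is ^142_60 Nd.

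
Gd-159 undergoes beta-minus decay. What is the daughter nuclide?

Beta-minus decay: mass number changes by +0, atomic number by +1.
A: 159 = 159; Z: 64 + 1 = 65.
Z = 65 is terbium, so the daughter is Tb-159.

Tb-159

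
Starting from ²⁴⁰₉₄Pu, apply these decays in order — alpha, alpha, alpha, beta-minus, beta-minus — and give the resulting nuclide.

Th-228

Start: (A, Z) = (240, 94).
After α: (236, 92).
After α: (232, 90).
After α: (228, 88).
After β⁻: (228, 89).
After β⁻: (228, 90).
Z = 90 is thorium.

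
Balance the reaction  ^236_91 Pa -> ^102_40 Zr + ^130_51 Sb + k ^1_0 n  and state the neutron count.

Conserve mass number: 236 = 102 + 130 + k, so k = 236 − 232 = 4.
Check atomic number: 91 = 40 + 51 + 0 = 91. ✓

4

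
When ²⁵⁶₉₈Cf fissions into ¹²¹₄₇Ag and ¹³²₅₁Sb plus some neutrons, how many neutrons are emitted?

Conserve mass number: 256 = 121 + 132 + k, so k = 256 − 253 = 3.
Check atomic number: 98 = 47 + 51 + 0 = 98. ✓

3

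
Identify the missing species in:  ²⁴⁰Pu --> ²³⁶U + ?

Conserve mass number: 240 = 236 + A, so A = 4.
Conserve atomic number: 94 = 92 + Z, so Z = 2.
A = 4 and Z = 2 is ⁴He — an alpha particle.

alpha particle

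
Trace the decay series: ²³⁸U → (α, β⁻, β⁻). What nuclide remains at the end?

U-234

Start: (A, Z) = (238, 92).
After α: (234, 90).
After β⁻: (234, 91).
After β⁻: (234, 92).
Z = 92 is uranium.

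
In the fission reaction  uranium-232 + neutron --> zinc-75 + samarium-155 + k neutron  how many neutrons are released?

3

Conserve mass number: 233 = 75 + 155 + k, so k = 233 − 230 = 3.
Check atomic number: 92 = 30 + 62 + 0 = 92. ✓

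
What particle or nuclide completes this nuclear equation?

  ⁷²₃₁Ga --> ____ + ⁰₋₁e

Conserve mass number: 72 = A + 0, so A = 72.
Conserve atomic number: 31 = Z − 1, so Z = 32.
Z = 32 is germanium, so the species is ⁷²₃₂Ge.

Ge-72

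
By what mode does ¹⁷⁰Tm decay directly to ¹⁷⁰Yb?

ΔA = 170 − 170 = 0; ΔZ = 70 − 69 = +1.
A is unchanged and Z rises by 1 — a neutron has become a proton (β⁻ decay).

beta-minus decay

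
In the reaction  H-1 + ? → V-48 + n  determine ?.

Ti-48

Conserve mass number: 1 + A = 48 + 1, so A = 48.
Conserve atomic number: 1 + Z = 23 + 0, so Z = 22.
Z = 22 is titanium, so the species is Ti-48.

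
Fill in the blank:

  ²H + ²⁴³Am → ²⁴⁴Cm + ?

Conserve mass number: 2 + 243 = 244 + A, so A = 1.
Conserve atomic number: 1 + 95 = 96 + Z, so Z = 0.
A = 1 and Z = 0 is ¹n — a neutron.

neutron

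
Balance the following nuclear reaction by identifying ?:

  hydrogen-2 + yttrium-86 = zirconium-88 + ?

gamma ray

Conserve mass number: 2 + 86 = 88 + A, so A = 0.
Conserve atomic number: 1 + 39 = 40 + Z, so Z = 0.
A = 0 and Z = 0 is γ — a gamma ray.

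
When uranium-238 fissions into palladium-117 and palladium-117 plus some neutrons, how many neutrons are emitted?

4

Conserve mass number: 238 = 117 + 117 + k, so k = 238 − 234 = 4.
Check atomic number: 92 = 46 + 46 + 0 = 92. ✓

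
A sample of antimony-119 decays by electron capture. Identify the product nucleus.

Electron capture: mass number changes by +0, atomic number by -1.
A: 119 = 119; Z: 51 − 1 = 50.
Z = 50 is tin, so the daughter is tin-119.

Sn-119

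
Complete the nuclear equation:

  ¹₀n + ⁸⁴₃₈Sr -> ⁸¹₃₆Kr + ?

Conserve mass number: 1 + 84 = 81 + A, so A = 4.
Conserve atomic number: 0 + 38 = 36 + Z, so Z = 2.
A = 4 and Z = 2 is ⁴₂He — an alpha particle.

alpha particle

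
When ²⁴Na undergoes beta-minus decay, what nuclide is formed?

Beta-minus decay: mass number changes by +0, atomic number by +1.
A: 24 = 24; Z: 11 + 1 = 12.
Z = 12 is magnesium, so the daughter is ²⁴Mg.

Mg-24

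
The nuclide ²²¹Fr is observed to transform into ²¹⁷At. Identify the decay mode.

alpha decay

ΔA = 217 − 221 = -4; ΔZ = 85 − 87 = -2.
A drops by 4 and Z drops by 2 — the signature of alpha emission.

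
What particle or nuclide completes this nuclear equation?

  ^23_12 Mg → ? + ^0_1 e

Conserve mass number: 23 = A + 0, so A = 23.
Conserve atomic number: 12 = Z + 1, so Z = 11.
Z = 11 is sodium, so the species is ^23_11 Na.

Na-23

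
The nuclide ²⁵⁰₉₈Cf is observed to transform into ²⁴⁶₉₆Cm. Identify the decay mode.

alpha decay

ΔA = 246 − 250 = -4; ΔZ = 96 − 98 = -2.
A drops by 4 and Z drops by 2 — the signature of alpha emission.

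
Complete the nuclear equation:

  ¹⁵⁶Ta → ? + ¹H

Conserve mass number: 156 = A + 1, so A = 155.
Conserve atomic number: 73 = Z + 1, so Z = 72.
Z = 72 is hafnium, so the species is ¹⁵⁵Hf.

Hf-155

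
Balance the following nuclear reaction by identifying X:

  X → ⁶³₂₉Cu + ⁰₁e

Zn-63

Conserve mass number: A = 63 + 0, so A = 63.
Conserve atomic number: Z = 29 + 1, so Z = 30.
Z = 30 is zinc, so the species is ⁶³₃₀Zn.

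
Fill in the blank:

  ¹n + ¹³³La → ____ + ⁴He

Conserve mass number: 1 + 133 = A + 4, so A = 130.
Conserve atomic number: 0 + 57 = Z + 2, so Z = 55.
Z = 55 is caesium, so the species is ¹³⁰Cs.

Cs-130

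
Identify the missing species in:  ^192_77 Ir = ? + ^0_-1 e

Conserve mass number: 192 = A + 0, so A = 192.
Conserve atomic number: 77 = Z − 1, so Z = 78.
Z = 78 is platinum, so the species is ^192_78 Pt.

Pt-192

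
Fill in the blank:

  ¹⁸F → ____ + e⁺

Conserve mass number: 18 = A + 0, so A = 18.
Conserve atomic number: 9 = Z + 1, so Z = 8.
Z = 8 is oxygen, so the species is ¹⁸O.

O-18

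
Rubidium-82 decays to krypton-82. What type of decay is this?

ΔA = 82 − 82 = 0; ΔZ = 36 − 37 = -1.
A is unchanged and Z drops by 1 — a proton has become a neutron (β⁺ emission or electron capture).

beta-plus decay or electron capture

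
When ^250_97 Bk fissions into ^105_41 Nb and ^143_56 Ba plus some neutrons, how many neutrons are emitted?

2

Conserve mass number: 250 = 105 + 143 + k, so k = 250 − 248 = 2.
Check atomic number: 97 = 41 + 56 + 0 = 97. ✓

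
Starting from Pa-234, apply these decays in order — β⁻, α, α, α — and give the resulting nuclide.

Rn-222

Start: (A, Z) = (234, 91).
After β⁻: (234, 92).
After α: (230, 90).
After α: (226, 88).
After α: (222, 86).
Z = 86 is radon.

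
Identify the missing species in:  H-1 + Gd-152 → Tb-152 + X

neutron

Conserve mass number: 1 + 152 = 152 + A, so A = 1.
Conserve atomic number: 1 + 64 = 65 + Z, so Z = 0.
A = 1 and Z = 0 is n — a neutron.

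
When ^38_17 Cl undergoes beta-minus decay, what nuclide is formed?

Ar-38

Beta-minus decay: mass number changes by +0, atomic number by +1.
A: 38 = 38; Z: 17 + 1 = 18.
Z = 18 is argon, so the daughter is ^38_18 Ar.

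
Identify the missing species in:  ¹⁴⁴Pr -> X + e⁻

Nd-144

Conserve mass number: 144 = A + 0, so A = 144.
Conserve atomic number: 59 = Z − 1, so Z = 60.
Z = 60 is neodymium, so the species is ¹⁴⁴Nd.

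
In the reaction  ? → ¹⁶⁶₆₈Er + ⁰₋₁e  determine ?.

Conserve mass number: A = 166 + 0, so A = 166.
Conserve atomic number: Z = 68 − 1, so Z = 67.
Z = 67 is holmium, so the species is ¹⁶⁶₆₇Ho.

Ho-166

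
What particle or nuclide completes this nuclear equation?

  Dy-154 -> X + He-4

Gd-150

Conserve mass number: 154 = A + 4, so A = 150.
Conserve atomic number: 66 = Z + 2, so Z = 64.
Z = 64 is gadolinium, so the species is Gd-150.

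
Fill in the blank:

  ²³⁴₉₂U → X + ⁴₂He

Conserve mass number: 234 = A + 4, so A = 230.
Conserve atomic number: 92 = Z + 2, so Z = 90.
Z = 90 is thorium, so the species is ²³⁰₉₀Th.

Th-230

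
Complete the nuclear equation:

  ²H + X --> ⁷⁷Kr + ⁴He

Rb-79

Conserve mass number: 2 + A = 77 + 4, so A = 79.
Conserve atomic number: 1 + Z = 36 + 2, so Z = 37.
Z = 37 is rubidium, so the species is ⁷⁹Rb.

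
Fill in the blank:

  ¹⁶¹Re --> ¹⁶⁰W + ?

proton

Conserve mass number: 161 = 160 + A, so A = 1.
Conserve atomic number: 75 = 74 + Z, so Z = 1.
A = 1 and Z = 1 is ¹H — a proton.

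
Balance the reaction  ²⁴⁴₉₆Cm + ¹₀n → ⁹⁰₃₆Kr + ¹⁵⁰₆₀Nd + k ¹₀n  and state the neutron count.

5

Conserve mass number: 245 = 90 + 150 + k, so k = 245 − 240 = 5.
Check atomic number: 96 = 36 + 60 + 0 = 96. ✓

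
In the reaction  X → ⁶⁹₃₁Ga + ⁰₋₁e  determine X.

Conserve mass number: A = 69 + 0, so A = 69.
Conserve atomic number: Z = 31 − 1, so Z = 30.
Z = 30 is zinc, so the species is ⁶⁹₃₀Zn.

Zn-69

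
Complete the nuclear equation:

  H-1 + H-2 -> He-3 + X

gamma ray

Conserve mass number: 1 + 2 = 3 + A, so A = 0.
Conserve atomic number: 1 + 1 = 2 + Z, so Z = 0.
A = 0 and Z = 0 is γ — a gamma ray.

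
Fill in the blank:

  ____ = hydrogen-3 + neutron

Conserve mass number: A = 3 + 1, so A = 4.
Conserve atomic number: Z = 1 + 0, so Z = 1.
Z = 1 is hydrogen, so the species is hydrogen-4.

H-4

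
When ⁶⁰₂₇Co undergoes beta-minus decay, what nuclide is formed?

Ni-60

Beta-minus decay: mass number changes by +0, atomic number by +1.
A: 60 = 60; Z: 27 + 1 = 28.
Z = 28 is nickel, so the daughter is ⁶⁰₂₈Ni.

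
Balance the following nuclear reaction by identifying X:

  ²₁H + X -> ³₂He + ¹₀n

deuteron

Conserve mass number: 2 + A = 3 + 1, so A = 2.
Conserve atomic number: 1 + Z = 2 + 0, so Z = 1.
A = 2 and Z = 1 is ²₁H — a deuteron.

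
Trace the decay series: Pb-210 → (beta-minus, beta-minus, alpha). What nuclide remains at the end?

Pb-206

Start: (A, Z) = (210, 82).
After β⁻: (210, 83).
After β⁻: (210, 84).
After α: (206, 82).
Z = 82 is lead.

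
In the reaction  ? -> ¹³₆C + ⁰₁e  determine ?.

Conserve mass number: A = 13 + 0, so A = 13.
Conserve atomic number: Z = 6 + 1, so Z = 7.
Z = 7 is nitrogen, so the species is ¹³₇N.

N-13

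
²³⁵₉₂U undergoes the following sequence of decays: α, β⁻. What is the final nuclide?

Start: (A, Z) = (235, 92).
After α: (231, 90).
After β⁻: (231, 91).
Z = 91 is protactinium.

Pa-231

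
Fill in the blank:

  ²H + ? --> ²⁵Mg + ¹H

Conserve mass number: 2 + A = 25 + 1, so A = 24.
Conserve atomic number: 1 + Z = 12 + 1, so Z = 12.
Z = 12 is magnesium, so the species is ²⁴Mg.

Mg-24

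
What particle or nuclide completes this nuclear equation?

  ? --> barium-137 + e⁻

Cs-137

Conserve mass number: A = 137 + 0, so A = 137.
Conserve atomic number: Z = 56 − 1, so Z = 55.
Z = 55 is caesium, so the species is caesium-137.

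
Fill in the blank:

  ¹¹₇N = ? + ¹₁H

Conserve mass number: 11 = A + 1, so A = 10.
Conserve atomic number: 7 = Z + 1, so Z = 6.
Z = 6 is carbon, so the species is ¹⁰₆C.

C-10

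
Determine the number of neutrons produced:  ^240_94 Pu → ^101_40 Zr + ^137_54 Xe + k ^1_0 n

2

Conserve mass number: 240 = 101 + 137 + k, so k = 240 − 238 = 2.
Check atomic number: 94 = 40 + 54 + 0 = 94. ✓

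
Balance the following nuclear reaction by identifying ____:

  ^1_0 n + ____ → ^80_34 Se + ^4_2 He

Conserve mass number: 1 + A = 80 + 4, so A = 83.
Conserve atomic number: 0 + Z = 34 + 2, so Z = 36.
Z = 36 is krypton, so the species is ^83_36 Kr.

Kr-83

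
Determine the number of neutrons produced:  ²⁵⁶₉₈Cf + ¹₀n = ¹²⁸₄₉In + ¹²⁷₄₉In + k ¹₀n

2

Conserve mass number: 257 = 128 + 127 + k, so k = 257 − 255 = 2.
Check atomic number: 98 = 49 + 49 + 0 = 98. ✓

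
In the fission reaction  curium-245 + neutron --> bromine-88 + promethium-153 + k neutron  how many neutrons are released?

Conserve mass number: 246 = 88 + 153 + k, so k = 246 − 241 = 5.
Check atomic number: 96 = 35 + 61 + 0 = 96. ✓

5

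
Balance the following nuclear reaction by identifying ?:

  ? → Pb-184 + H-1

Conserve mass number: A = 184 + 1, so A = 185.
Conserve atomic number: Z = 82 + 1, so Z = 83.
Z = 83 is bismuth, so the species is Bi-185.

Bi-185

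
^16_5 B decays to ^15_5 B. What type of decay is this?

neutron emission

ΔA = 15 − 16 = -1; ΔZ = 5 − 5 = +0.
A drops by 1 with Z unchanged — a neutron was emitted.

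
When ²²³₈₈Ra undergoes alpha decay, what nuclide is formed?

Alpha decay: mass number changes by -4, atomic number by -2.
A: 223 − 4 = 219; Z: 88 − 2 = 86.
Z = 86 is radon, so the daughter is ²¹⁹₈₆Rn.

Rn-219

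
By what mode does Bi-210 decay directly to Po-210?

beta-minus decay

ΔA = 210 − 210 = 0; ΔZ = 84 − 83 = +1.
A is unchanged and Z rises by 1 — a neutron has become a proton (β⁻ decay).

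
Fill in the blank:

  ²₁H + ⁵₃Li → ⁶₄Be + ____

neutron

Conserve mass number: 2 + 5 = 6 + A, so A = 1.
Conserve atomic number: 1 + 3 = 4 + Z, so Z = 0.
A = 1 and Z = 0 is ¹₀n — a neutron.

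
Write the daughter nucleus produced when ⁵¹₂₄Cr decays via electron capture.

Electron capture: mass number changes by +0, atomic number by -1.
A: 51 = 51; Z: 24 − 1 = 23.
Z = 23 is vanadium, so the daughter is ⁵¹₂₃V.

V-51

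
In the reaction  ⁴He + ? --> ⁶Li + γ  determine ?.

deuteron

Conserve mass number: 4 + A = 6 + 0, so A = 2.
Conserve atomic number: 2 + Z = 3 + 0, so Z = 1.
A = 2 and Z = 1 is ²H — a deuteron.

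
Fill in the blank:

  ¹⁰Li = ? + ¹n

Li-9

Conserve mass number: 10 = A + 1, so A = 9.
Conserve atomic number: 3 = Z + 0, so Z = 3.
Z = 3 is lithium, so the species is ⁹Li.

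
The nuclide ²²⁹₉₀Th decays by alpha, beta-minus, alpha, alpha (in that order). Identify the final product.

Start: (A, Z) = (229, 90).
After α: (225, 88).
After β⁻: (225, 89).
After α: (221, 87).
After α: (217, 85).
Z = 85 is astatine.

At-217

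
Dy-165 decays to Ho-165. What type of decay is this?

beta-minus decay

ΔA = 165 − 165 = 0; ΔZ = 67 − 66 = +1.
A is unchanged and Z rises by 1 — a neutron has become a proton (β⁻ decay).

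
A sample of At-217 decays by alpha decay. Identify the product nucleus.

Alpha decay: mass number changes by -4, atomic number by -2.
A: 217 − 4 = 213; Z: 85 − 2 = 83.
Z = 83 is bismuth, so the daughter is Bi-213.

Bi-213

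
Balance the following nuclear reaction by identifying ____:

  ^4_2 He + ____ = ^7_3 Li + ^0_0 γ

triton

Conserve mass number: 4 + A = 7 + 0, so A = 3.
Conserve atomic number: 2 + Z = 3 + 0, so Z = 1.
A = 3 and Z = 1 is ^3_1 H — a triton.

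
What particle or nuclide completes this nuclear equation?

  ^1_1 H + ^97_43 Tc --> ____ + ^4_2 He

Mo-94

Conserve mass number: 1 + 97 = A + 4, so A = 94.
Conserve atomic number: 1 + 43 = Z + 2, so Z = 42.
Z = 42 is molybdenum, so the species is ^94_42 Mo.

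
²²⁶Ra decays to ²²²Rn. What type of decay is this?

alpha decay

ΔA = 222 − 226 = -4; ΔZ = 86 − 88 = -2.
A drops by 4 and Z drops by 2 — the signature of alpha emission.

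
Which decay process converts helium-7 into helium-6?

ΔA = 6 − 7 = -1; ΔZ = 2 − 2 = +0.
A drops by 1 with Z unchanged — a neutron was emitted.

neutron emission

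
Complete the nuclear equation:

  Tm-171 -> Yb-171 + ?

beta-minus particle

Conserve mass number: 171 = 171 + A, so A = 0.
Conserve atomic number: 69 = 70 + Z, so Z = -1.
A = 0 and Z = -1 is e⁻ — a beta-minus particle.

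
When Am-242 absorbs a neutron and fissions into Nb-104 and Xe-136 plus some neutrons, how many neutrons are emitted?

Conserve mass number: 243 = 104 + 136 + k, so k = 243 − 240 = 3.
Check atomic number: 95 = 41 + 54 + 0 = 95. ✓

3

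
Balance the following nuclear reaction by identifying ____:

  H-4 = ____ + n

H-3

Conserve mass number: 4 = A + 1, so A = 3.
Conserve atomic number: 1 = Z + 0, so Z = 1.
A = 3 and Z = 1 is H-3 — a triton.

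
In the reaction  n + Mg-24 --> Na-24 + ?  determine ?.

proton

Conserve mass number: 1 + 24 = 24 + A, so A = 1.
Conserve atomic number: 0 + 12 = 11 + Z, so Z = 1.
A = 1 and Z = 1 is H-1 — a proton.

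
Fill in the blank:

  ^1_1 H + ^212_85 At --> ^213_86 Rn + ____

gamma ray

Conserve mass number: 1 + 212 = 213 + A, so A = 0.
Conserve atomic number: 1 + 85 = 86 + Z, so Z = 0.
A = 0 and Z = 0 is ^0_0 γ — a gamma ray.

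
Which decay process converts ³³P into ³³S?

ΔA = 33 − 33 = 0; ΔZ = 16 − 15 = +1.
A is unchanged and Z rises by 1 — a neutron has become a proton (β⁻ decay).

beta-minus decay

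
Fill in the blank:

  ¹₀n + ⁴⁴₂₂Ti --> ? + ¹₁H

Conserve mass number: 1 + 44 = A + 1, so A = 44.
Conserve atomic number: 0 + 22 = Z + 1, so Z = 21.
Z = 21 is scandium, so the species is ⁴⁴₂₁Sc.

Sc-44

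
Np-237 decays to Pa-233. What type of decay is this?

alpha decay

ΔA = 233 − 237 = -4; ΔZ = 91 − 93 = -2.
A drops by 4 and Z drops by 2 — the signature of alpha emission.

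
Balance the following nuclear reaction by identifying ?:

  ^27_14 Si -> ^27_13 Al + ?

positron

Conserve mass number: 27 = 27 + A, so A = 0.
Conserve atomic number: 14 = 13 + Z, so Z = 1.
A = 0 and Z = 1 is ^0_1 e — a positron.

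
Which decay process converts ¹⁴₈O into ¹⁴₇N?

ΔA = 14 − 14 = 0; ΔZ = 7 − 8 = -1.
A is unchanged and Z drops by 1 — a proton has become a neutron (β⁺ emission or electron capture).

beta-plus decay or electron capture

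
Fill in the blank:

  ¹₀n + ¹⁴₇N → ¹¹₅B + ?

Conserve mass number: 1 + 14 = 11 + A, so A = 4.
Conserve atomic number: 0 + 7 = 5 + Z, so Z = 2.
A = 4 and Z = 2 is ⁴₂He — an alpha particle.

alpha particle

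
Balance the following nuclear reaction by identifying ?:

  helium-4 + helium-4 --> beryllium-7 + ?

Conserve mass number: 4 + 4 = 7 + A, so A = 1.
Conserve atomic number: 2 + 2 = 4 + Z, so Z = 0.
A = 1 and Z = 0 is neutron — a neutron.

neutron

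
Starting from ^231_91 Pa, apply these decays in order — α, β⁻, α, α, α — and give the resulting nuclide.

Po-215

Start: (A, Z) = (231, 91).
After α: (227, 89).
After β⁻: (227, 90).
After α: (223, 88).
After α: (219, 86).
After α: (215, 84).
Z = 84 is polonium.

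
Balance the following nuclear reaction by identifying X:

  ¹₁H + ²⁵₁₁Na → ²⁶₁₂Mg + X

gamma ray

Conserve mass number: 1 + 25 = 26 + A, so A = 0.
Conserve atomic number: 1 + 11 = 12 + Z, so Z = 0.
A = 0 and Z = 0 is ⁰₀γ — a gamma ray.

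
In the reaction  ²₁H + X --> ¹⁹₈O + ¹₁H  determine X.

Conserve mass number: 2 + A = 19 + 1, so A = 18.
Conserve atomic number: 1 + Z = 8 + 1, so Z = 8.
Z = 8 is oxygen, so the species is ¹⁸₈O.

O-18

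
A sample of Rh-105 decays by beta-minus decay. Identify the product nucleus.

Beta-minus decay: mass number changes by +0, atomic number by +1.
A: 105 = 105; Z: 45 + 1 = 46.
Z = 46 is palladium, so the daughter is Pd-105.

Pd-105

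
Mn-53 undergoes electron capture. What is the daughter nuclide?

Electron capture: mass number changes by +0, atomic number by -1.
A: 53 = 53; Z: 25 − 1 = 24.
Z = 24 is chromium, so the daughter is Cr-53.

Cr-53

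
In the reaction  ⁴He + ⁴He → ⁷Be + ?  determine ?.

Conserve mass number: 4 + 4 = 7 + A, so A = 1.
Conserve atomic number: 2 + 2 = 4 + Z, so Z = 0.
A = 1 and Z = 0 is ¹n — a neutron.

neutron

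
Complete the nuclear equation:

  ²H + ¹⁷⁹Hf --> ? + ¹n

Conserve mass number: 2 + 179 = A + 1, so A = 180.
Conserve atomic number: 1 + 72 = Z + 0, so Z = 73.
Z = 73 is tantalum, so the species is ¹⁸⁰Ta.

Ta-180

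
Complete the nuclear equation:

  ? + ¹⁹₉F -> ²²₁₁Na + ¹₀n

alpha particle

Conserve mass number: A + 19 = 22 + 1, so A = 4.
Conserve atomic number: Z + 9 = 11 + 0, so Z = 2.
A = 4 and Z = 2 is ⁴₂He — an alpha particle.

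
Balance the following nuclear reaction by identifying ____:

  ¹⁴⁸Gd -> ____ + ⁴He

Sm-144

Conserve mass number: 148 = A + 4, so A = 144.
Conserve atomic number: 64 = Z + 2, so Z = 62.
Z = 62 is samarium, so the species is ¹⁴⁴Sm.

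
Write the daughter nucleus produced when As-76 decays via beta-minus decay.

Beta-minus decay: mass number changes by +0, atomic number by +1.
A: 76 = 76; Z: 33 + 1 = 34.
Z = 34 is selenium, so the daughter is Se-76.

Se-76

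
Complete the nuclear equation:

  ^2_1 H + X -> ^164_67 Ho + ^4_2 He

Conserve mass number: 2 + A = 164 + 4, so A = 166.
Conserve atomic number: 1 + Z = 67 + 2, so Z = 68.
Z = 68 is erbium, so the species is ^166_68 Er.

Er-166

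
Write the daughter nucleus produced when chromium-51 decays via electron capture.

Electron capture: mass number changes by +0, atomic number by -1.
A: 51 = 51; Z: 24 − 1 = 23.
Z = 23 is vanadium, so the daughter is vanadium-51.

V-51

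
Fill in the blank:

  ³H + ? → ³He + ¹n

proton

Conserve mass number: 3 + A = 3 + 1, so A = 1.
Conserve atomic number: 1 + Z = 2 + 0, so Z = 1.
A = 1 and Z = 1 is ¹H — a proton.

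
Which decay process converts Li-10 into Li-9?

ΔA = 9 − 10 = -1; ΔZ = 3 − 3 = +0.
A drops by 1 with Z unchanged — a neutron was emitted.

neutron emission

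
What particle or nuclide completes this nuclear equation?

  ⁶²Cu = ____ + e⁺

Conserve mass number: 62 = A + 0, so A = 62.
Conserve atomic number: 29 = Z + 1, so Z = 28.
Z = 28 is nickel, so the species is ⁶²Ni.

Ni-62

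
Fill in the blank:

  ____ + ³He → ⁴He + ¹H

deuteron

Conserve mass number: A + 3 = 4 + 1, so A = 2.
Conserve atomic number: Z + 2 = 2 + 1, so Z = 1.
A = 2 and Z = 1 is ²H — a deuteron.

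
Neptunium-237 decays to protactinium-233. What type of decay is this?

alpha decay

ΔA = 233 − 237 = -4; ΔZ = 91 − 93 = -2.
A drops by 4 and Z drops by 2 — the signature of alpha emission.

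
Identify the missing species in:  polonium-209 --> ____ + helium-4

Conserve mass number: 209 = A + 4, so A = 205.
Conserve atomic number: 84 = Z + 2, so Z = 82.
Z = 82 is lead, so the species is lead-205.

Pb-205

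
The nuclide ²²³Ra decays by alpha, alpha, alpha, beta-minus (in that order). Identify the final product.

Start: (A, Z) = (223, 88).
After α: (219, 86).
After α: (215, 84).
After α: (211, 82).
After β⁻: (211, 83).
Z = 83 is bismuth.

Bi-211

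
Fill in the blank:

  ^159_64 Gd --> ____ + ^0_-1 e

Conserve mass number: 159 = A + 0, so A = 159.
Conserve atomic number: 64 = Z − 1, so Z = 65.
Z = 65 is terbium, so the species is ^159_65 Tb.

Tb-159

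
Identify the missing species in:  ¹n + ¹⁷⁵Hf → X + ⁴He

Conserve mass number: 1 + 175 = A + 4, so A = 172.
Conserve atomic number: 0 + 72 = Z + 2, so Z = 70.
Z = 70 is ytterbium, so the species is ¹⁷²Yb.

Yb-172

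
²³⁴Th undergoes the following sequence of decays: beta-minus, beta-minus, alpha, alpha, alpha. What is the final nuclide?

Start: (A, Z) = (234, 90).
After β⁻: (234, 91).
After β⁻: (234, 92).
After α: (230, 90).
After α: (226, 88).
After α: (222, 86).
Z = 86 is radon.

Rn-222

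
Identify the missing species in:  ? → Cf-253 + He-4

Fm-257

Conserve mass number: A = 253 + 4, so A = 257.
Conserve atomic number: Z = 98 + 2, so Z = 100.
Z = 100 is fermium, so the species is Fm-257.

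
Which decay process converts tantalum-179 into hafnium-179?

beta-plus decay or electron capture

ΔA = 179 − 179 = 0; ΔZ = 72 − 73 = -1.
A is unchanged and Z drops by 1 — a proton has become a neutron (β⁺ emission or electron capture).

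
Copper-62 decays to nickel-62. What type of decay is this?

ΔA = 62 − 62 = 0; ΔZ = 28 − 29 = -1.
A is unchanged and Z drops by 1 — a proton has become a neutron (β⁺ emission or electron capture).

beta-plus decay or electron capture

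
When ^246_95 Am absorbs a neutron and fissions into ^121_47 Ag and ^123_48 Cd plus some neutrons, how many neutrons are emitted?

3

Conserve mass number: 247 = 121 + 123 + k, so k = 247 − 244 = 3.
Check atomic number: 95 = 47 + 48 + 0 = 95. ✓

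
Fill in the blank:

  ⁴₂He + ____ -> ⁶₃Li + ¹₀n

Conserve mass number: 4 + A = 6 + 1, so A = 3.
Conserve atomic number: 2 + Z = 3 + 0, so Z = 1.
A = 3 and Z = 1 is ³₁H — a triton.

triton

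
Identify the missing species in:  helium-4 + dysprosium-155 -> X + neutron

Conserve mass number: 4 + 155 = A + 1, so A = 158.
Conserve atomic number: 2 + 66 = Z + 0, so Z = 68.
Z = 68 is erbium, so the species is erbium-158.

Er-158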